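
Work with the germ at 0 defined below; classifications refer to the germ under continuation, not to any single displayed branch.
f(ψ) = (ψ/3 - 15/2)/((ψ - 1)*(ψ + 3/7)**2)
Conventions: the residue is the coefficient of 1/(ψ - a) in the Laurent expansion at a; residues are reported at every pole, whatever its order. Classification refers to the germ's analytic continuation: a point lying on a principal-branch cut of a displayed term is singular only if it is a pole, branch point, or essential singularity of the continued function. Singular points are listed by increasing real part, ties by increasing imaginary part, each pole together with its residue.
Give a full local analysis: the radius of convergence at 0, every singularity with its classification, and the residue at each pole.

Denominator factor (ψ + 3/7)^2: pole of order 2 at -3/7, modulus 3/7.
Denominator factor (ψ - 1): pole of order 1 at 1, modulus 1.
The radius of convergence is the smallest modulus among the singular points: 3/7.
At the order-2 pole -3/7 set g(ψ) = (ψ - (-3/7))^2*f(ψ) = (ψ/3 - 15/2)/(ψ - 1).
Order-2 pole: residue = g'(a); g'(-3/7) = 2107/600, so the residue is 2107/600.
At the order-1 pole 1 set g(ψ) = (ψ - (1))*f(ψ) = (ψ/3 - 15/2)/(ψ + 3/7)**2.
Simple pole: residue = g(a) at a = 1, which is -2107/600.
List the singular points by increasing real part (a conjugate pair: the negative imaginary part first).

Radius of convergence at 0: 3/7.
At -3/7: a pole of order 2; residue 2107/600.
At 1: a pole of order 1; residue -2107/600.


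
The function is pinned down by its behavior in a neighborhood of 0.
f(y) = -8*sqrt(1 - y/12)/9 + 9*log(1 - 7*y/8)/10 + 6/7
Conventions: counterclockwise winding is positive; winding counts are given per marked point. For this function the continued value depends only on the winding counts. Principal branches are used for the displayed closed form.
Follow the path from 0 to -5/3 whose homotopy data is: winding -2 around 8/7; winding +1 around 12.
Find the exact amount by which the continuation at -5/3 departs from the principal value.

Continued minus principal equals ((8/27)*sqrt(41)) - ((18/5)*pi)*i.

The rational part is single-valued and drops out of the difference; each branch term changes only by its own monodromy.
(9/10)*log(1 - y/(8/7)): each positive loop around 8/7 adds 2*pi*i to the log, so winding -2 contributes (9/10)*(-2)*2*pi*i = -(18/5)*pi*i.
(-8/9)*sqrt(1 - y/(12)): winding +1 is odd, the square root flips sign, contributing -2*(-8/9)*sqrt(1 - (-5/3)/(12)) = -2*(-8/9)*sqrt(41/36) = (8/27)*sqrt(41).
Summing the contributions at y = -5/3 gives ((8/27)*sqrt(41)) - ((18/5)*pi)*i.


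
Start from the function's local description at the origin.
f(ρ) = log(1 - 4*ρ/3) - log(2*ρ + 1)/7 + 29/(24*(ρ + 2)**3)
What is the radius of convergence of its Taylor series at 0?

Denominator factor (ρ + 2)^3: pole of order 3 at -2, modulus 2.
Branch term (-1/7)*log(1 - ρ/(-1/2)): its argument vanishes at ρ = -1/2, a logarithmic branch point, modulus 1/2.
Branch term (1)*log(1 - ρ/(3/4)): its argument vanishes at ρ = 3/4, a logarithmic branch point, modulus 3/4.
The radius of convergence is the smallest modulus among the singular points: 1/2.

The radius of convergence is 1/2.


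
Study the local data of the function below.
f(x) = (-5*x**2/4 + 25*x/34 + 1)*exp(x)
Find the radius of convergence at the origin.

The factor exp(x) is entire and contributes no finite singular point.
The polynomial part has no poles.
No finite singular points: the Taylor series at 0 converges everywhere.

The radius of convergence is infinite.


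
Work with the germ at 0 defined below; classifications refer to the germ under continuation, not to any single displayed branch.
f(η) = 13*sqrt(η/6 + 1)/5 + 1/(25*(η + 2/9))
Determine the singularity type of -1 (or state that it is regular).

The point is a regular point.

Denominator factors: η + 2/9 = -7/9 at η = -1 — none vanishes.
Branch term sqrt(1 - η/(-6)): argument at -1 is 5/6, nonzero, so -1 is not its branch point (a point on a principal cut is still regular for the continued germ).
So the germ continues analytically to -1.


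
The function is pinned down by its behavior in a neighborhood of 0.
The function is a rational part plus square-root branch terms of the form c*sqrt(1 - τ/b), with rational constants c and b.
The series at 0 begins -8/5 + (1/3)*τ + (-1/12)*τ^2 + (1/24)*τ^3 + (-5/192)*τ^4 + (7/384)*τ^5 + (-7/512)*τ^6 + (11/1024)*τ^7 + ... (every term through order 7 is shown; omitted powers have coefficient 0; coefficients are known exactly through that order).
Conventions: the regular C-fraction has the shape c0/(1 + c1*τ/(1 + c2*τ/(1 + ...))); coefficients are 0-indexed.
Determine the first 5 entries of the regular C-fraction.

The regular C-fraction coefficients are [-8/5, 5/24, 1/24, 3/2, -1].

Taylor coefficients (read off): a_0 = -8/5, a_1 = 1/3, a_2 = -1/12, a_3 = 1/24, a_4 = -5/192.
c0 = a_0 = -8/5. Peel one level at a time: if S = 1 + c*τ/S' with S'(0) = 1, then c is the τ-coefficient of S and S' = c*τ/(S - 1).
S_1 = c0/f = 1 + (5/24)*τ + (-5/576)*τ^2 + ...; c1 = 5/24.
S_2 = c1*τ/(S_1 - 1) = 1 + (1/24)*τ + (-1/16)*τ^2 + ...; c2 = 1/24.
S_3 = c2*τ/(S_2 - 1) = 1 + (3/2)*τ + (3/2)*τ^2 + ...; c3 = 3/2.
S_4 = c3*τ/(S_3 - 1) = 1 + (-1)*τ + ...; c4 = -1.


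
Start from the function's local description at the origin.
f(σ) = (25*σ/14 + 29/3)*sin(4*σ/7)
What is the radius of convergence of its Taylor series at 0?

The radius of convergence is infinite.

The factor sin(4*σ/7) is entire and contributes no finite singular point.
The polynomial part has no poles.
No finite singular points: the Taylor series at 0 converges everywhere.


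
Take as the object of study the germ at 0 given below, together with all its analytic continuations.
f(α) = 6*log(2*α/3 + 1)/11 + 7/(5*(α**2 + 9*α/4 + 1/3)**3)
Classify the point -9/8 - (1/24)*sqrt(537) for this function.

The denominator factor α**2 + 9*α/4 + 1/3 vanishes at -9/8 - (1/24)*sqrt(537) and appears to the power 3; the numerator there equals 7/5, nonzero, and no other factor vanishes.
The branch terms are analytic at this point.
Hence a pole whose order is the multiplicity, 3.

The point is a pole of order 3.


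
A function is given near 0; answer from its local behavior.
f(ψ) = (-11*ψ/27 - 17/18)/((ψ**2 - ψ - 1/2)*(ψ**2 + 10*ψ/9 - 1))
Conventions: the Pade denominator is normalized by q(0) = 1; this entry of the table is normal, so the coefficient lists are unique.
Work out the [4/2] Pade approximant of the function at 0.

The Pade approximant has numerator coefficients [-17/9, -6127425488/5753446497, -30256260526/32602863483, -50035386860/97808590449, -2170098676/5753446497]; denominator coefficients [1, 33298619234/32602863483, -152265686867/32602863483].


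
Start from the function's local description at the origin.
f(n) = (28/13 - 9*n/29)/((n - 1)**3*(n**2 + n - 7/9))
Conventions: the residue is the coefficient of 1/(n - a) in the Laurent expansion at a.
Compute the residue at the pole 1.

The residue is 4253391/501787.

At the order-3 pole 1 set g(n) = (n - (1))^3*f(n) = (28/13 - 9*n/29)/(n**2 + n - 7/9).
Order-3 pole: residue = g''(a)/2; g''(1) = 8506782/501787, so the residue is 4253391/501787.


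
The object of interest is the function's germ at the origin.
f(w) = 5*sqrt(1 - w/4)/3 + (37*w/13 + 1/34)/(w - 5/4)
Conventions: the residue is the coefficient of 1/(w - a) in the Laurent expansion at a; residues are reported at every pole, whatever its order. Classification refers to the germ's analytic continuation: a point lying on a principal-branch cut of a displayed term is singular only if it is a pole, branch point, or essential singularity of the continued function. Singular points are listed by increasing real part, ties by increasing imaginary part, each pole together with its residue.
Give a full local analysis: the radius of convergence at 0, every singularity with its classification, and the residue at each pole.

Radius of convergence at 0: 5/4.
At 5/4: a pole of order 1; residue 3171/884.
At 4: an algebraic (square-root) branch point.

Denominator factor (w - 5/4): pole of order 1 at 5/4, modulus 5/4.
Branch term (5/3)*sqrt(1 - w/(4)): its argument vanishes at w = 4, a square-root branch point, modulus 4.
The radius of convergence is the smallest modulus among the singular points: 5/4.
The branch term is analytic at 5/4 and contributes nothing to the residue; only the rational part matters.
At the order-1 pole 5/4 set g(w) = (w - (5/4))*(rational part) = 37*w/13 + 1/34.
Simple pole: residue = g(a) at a = 5/4, which is 3171/884.
List the singular points by increasing real part (a conjugate pair: the negative imaginary part first).


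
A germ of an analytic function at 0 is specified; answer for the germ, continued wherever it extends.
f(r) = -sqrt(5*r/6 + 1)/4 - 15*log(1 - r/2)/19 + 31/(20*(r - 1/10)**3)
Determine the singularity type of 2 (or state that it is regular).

The point is a logarithmic branch point.

The term (-15/19)*log(1 - r/(2)) has argument 1 - 2/(2) = 0 at 2: a logarithmic (infinitely-sheeted) branch point; the remaining terms are analytic or single-valued there.


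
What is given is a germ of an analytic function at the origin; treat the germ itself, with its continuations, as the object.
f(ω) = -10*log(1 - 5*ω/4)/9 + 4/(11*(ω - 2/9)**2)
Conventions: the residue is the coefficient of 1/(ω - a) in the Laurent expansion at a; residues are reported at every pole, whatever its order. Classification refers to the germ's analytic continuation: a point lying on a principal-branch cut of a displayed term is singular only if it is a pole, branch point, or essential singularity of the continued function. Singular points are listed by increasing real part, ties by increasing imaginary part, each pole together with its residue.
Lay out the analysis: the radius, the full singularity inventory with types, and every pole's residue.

Radius of convergence at 0: 2/9.
At 2/9: a pole of order 2; residue 0.
At 4/5: a logarithmic branch point.

Denominator factor (ω - 2/9)^2: pole of order 2 at 2/9, modulus 2/9.
Branch term (-10/9)*log(1 - ω/(4/5)): its argument vanishes at ω = 4/5, a logarithmic branch point, modulus 4/5.
The radius of convergence is the smallest modulus among the singular points: 2/9.
The branch term is analytic at 2/9 and contributes nothing to the residue; only the rational part matters.
At the order-2 pole 2/9 set g(ω) = (ω - (2/9))^2*(rational part) = 4/11.
Order-2 pole: residue = g'(a); g'(2/9) = 0, so the residue is 0.
List the singular points by increasing real part (a conjugate pair: the negative imaginary part first).


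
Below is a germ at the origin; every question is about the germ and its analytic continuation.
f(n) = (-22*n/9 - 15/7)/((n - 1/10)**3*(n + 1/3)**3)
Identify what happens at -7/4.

The point is a regular point.

Denominator factors: n - 1/10 = -37/20 at n = -7/4; n + 1/3 = -17/12 at n = -7/4 — none vanishes.
So the germ continues analytically to -7/4.


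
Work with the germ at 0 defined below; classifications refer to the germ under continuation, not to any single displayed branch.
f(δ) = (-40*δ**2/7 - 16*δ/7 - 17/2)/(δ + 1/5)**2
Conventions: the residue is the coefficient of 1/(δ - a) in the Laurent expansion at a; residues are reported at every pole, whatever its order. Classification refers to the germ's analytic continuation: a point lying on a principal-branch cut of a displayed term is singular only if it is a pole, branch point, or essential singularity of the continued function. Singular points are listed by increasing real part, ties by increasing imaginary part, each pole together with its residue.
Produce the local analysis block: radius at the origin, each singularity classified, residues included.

Denominator factor (δ + 1/5)^2: pole of order 2 at -1/5, modulus 1/5.
The radius of convergence is the smallest modulus among the singular points: 1/5.
At the order-2 pole -1/5 set g(δ) = (δ - (-1/5))^2*f(δ) = -40*δ**2/7 - 16*δ/7 - 17/2.
Order-2 pole: residue = g'(a); g'(-1/5) = 0, so the residue is 0.

Radius of convergence at 0: 1/5.
At -1/5: a pole of order 2; residue 0.


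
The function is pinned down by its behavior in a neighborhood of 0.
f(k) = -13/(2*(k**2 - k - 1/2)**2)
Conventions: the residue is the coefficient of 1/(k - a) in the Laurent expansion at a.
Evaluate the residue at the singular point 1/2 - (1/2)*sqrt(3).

The residue is -(13/9)*sqrt(3).

The factor k**2 - k - 1/2 splits as (k - a)(k - a') with a = 1/2 - (1/2)*sqrt(3), a' = 1/2 + (1/2)*sqrt(3). At the order-2 pole a set g(k) = (k - a)^2*f(k) = [-13/2] / (k - a')^2.
Order-2 pole: residue = g'(a); g'(1/2 - (1/2)*sqrt(3)) = -(13/9)*sqrt(3), so the residue is -(13/9)*sqrt(3).


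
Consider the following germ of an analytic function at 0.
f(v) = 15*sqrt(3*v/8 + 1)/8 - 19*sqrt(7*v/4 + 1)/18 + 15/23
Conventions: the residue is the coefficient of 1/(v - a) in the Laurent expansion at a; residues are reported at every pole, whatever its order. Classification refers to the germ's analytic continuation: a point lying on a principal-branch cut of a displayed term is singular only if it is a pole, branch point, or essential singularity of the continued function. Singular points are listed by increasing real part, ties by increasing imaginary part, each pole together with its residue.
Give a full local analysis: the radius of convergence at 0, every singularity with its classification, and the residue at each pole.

Branch term (-19/18)*sqrt(1 - v/(-4/7)): its argument vanishes at v = -4/7, a square-root branch point, modulus 4/7.
Branch term (15/8)*sqrt(1 - v/(-8/3)): its argument vanishes at v = -8/3, a square-root branch point, modulus 8/3.
The radius of convergence is the smallest modulus among the singular points: 4/7.
List the singular points by increasing real part (a conjugate pair: the negative imaginary part first).

Radius of convergence at 0: 4/7.
At -8/3: an algebraic (square-root) branch point.
At -4/7: an algebraic (square-root) branch point.


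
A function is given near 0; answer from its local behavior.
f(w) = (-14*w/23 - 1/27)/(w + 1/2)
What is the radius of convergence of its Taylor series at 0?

The radius of convergence is 1/2.

Denominator factor (w + 1/2): pole of order 1 at -1/2, modulus 1/2.
The radius of convergence is the smallest modulus among the singular points: 1/2.


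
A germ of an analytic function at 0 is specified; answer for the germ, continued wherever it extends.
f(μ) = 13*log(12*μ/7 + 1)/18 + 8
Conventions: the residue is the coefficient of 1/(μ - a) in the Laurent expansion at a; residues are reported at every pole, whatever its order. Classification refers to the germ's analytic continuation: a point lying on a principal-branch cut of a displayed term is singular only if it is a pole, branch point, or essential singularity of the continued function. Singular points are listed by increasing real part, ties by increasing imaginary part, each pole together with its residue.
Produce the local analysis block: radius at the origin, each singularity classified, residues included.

Branch term (13/18)*log(1 - μ/(-7/12)): its argument vanishes at μ = -7/12, a logarithmic branch point, modulus 7/12.
The radius of convergence is the smallest modulus among the singular points: 7/12.

Radius of convergence at 0: 7/12.
At -7/12: a logarithmic branch point.


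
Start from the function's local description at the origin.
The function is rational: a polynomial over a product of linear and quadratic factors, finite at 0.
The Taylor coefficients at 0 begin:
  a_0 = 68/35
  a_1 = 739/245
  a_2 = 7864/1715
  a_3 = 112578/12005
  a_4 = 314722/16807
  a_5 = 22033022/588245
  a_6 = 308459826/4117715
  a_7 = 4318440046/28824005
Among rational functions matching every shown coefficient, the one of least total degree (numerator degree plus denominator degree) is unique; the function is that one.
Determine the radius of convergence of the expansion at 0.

The radius of convergence is 1/2.

No rational of total degree below 4 reproduces all 8 coefficients; solving the [2/2] Pade equations on them gives f(γ) = (11*γ**2/2 + 29*γ/14 - 34/5)/((γ - 1/2)*(γ + 7)), whose expansion matches every shown term.
Denominator factor (γ + 7): pole of order 1 at -7, modulus 7.
Denominator factor (γ - 1/2): pole of order 1 at 1/2, modulus 1/2.
The radius of convergence is the smallest modulus among the singular points: 1/2.


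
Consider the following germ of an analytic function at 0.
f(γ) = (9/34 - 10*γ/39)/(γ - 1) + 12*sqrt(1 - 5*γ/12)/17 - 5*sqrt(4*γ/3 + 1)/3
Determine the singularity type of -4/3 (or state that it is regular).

Denominator factors: γ - 1 = -7/3 at γ = -4/3 — none vanishes.
Branch term sqrt(1 - γ/(-3/4)): argument at -4/3 is -7/9, nonzero, so -4/3 is not its branch point (a point on a principal cut is still regular for the continued germ).
Branch term sqrt(1 - γ/(12/5)): argument at -4/3 is 14/9, nonzero, so -4/3 is not its branch point (a point on a principal cut is still regular for the continued germ).
So the germ continues analytically to -4/3.

The point is a regular point.


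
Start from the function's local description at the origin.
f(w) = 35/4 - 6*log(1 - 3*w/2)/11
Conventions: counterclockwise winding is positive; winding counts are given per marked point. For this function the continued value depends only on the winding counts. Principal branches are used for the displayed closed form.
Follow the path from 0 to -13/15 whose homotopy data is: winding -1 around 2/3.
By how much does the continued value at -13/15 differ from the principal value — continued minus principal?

Continued minus principal equals (12/11)*pi*i.

The rational part is single-valued and drops out of the difference; each branch term changes only by its own monodromy.
(-6/11)*log(1 - w/(2/3)): each positive loop around 2/3 adds 2*pi*i to the log, so winding -1 contributes (-6/11)*(-1)*2*pi*i = (12/11)*pi*i.
Summing the contributions at w = -13/15 gives (12/11)*pi*i.


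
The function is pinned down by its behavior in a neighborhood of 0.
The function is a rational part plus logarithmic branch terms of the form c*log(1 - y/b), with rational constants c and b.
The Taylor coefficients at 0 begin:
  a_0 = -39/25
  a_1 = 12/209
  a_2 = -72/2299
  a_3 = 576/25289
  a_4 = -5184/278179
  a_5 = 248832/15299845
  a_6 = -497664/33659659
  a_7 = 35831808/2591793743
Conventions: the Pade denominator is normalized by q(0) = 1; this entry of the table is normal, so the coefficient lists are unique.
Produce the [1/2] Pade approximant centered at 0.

The Pade approximant has numerator coefficients [-39/25, -3963048/3610475]; denominator coefficients [1, 5628/7601, 600/83611].

Taylor coefficients needed (read off): a_0 = -39/25, a_1 = 12/209, a_2 = -72/2299, a_3 = 576/25289.
Write the denominator as Q(y) = 1 + q1*y + q2*y^2. Requiring Q*f - P = O(y^4) with deg P <= 1 kills the coefficients of y^2..y^3 in Q*f:
  y^2: a_2 + q1*a_1 + q2*a_0 = 0, i.e. -72/2299 + (12/209)*q1 + (-39/25)*q2 = 0.
  y^3: a_3 + q1*a_2 + q2*a_1 = 0, i.e. 576/25289 + (-72/2299)*q1 + (12/209)*q2 = 0.
Solving this linear system: q1 = 5628/7601, q2 = 600/83611.
The numerator is Q*f truncated at degree 1: P0 = a_0 = -39/25; P1 = a_1 + q1*a_0 = -3963048/3610475.


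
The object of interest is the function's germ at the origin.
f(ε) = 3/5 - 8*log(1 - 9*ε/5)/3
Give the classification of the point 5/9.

The term (-8/3)*log(1 - ε/(5/9)) has argument 1 - 5/9/(5/9) = 0 at 5/9: a logarithmic (infinitely-sheeted) branch point; the remaining terms are analytic or single-valued there.

The point is a logarithmic branch point.


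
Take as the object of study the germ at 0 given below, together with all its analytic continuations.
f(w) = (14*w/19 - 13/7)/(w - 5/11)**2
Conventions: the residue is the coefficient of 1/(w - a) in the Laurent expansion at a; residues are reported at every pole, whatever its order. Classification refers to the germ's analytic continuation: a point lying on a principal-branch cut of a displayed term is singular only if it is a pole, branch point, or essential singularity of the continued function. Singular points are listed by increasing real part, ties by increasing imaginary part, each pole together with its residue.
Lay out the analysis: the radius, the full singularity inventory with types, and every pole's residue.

Denominator factor (w - 5/11)^2: pole of order 2 at 5/11, modulus 5/11.
The radius of convergence is the smallest modulus among the singular points: 5/11.
At the order-2 pole 5/11 set g(w) = (w - (5/11))^2*f(w) = 14*w/19 - 13/7.
Order-2 pole: residue = g'(a); g'(5/11) = 14/19, so the residue is 14/19.

Radius of convergence at 0: 5/11.
At 5/11: a pole of order 2; residue 14/19.


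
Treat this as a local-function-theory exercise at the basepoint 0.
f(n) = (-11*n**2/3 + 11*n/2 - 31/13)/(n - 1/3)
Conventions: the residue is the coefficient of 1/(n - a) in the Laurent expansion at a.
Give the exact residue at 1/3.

The residue is -673/702.

At the order-1 pole 1/3 set g(n) = (n - (1/3))*f(n) = -11*n**2/3 + 11*n/2 - 31/13.
Simple pole: residue = g(a) at a = 1/3, which is -673/702.


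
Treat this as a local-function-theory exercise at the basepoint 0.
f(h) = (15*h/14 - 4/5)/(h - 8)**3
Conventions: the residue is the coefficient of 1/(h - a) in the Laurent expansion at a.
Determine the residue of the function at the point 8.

The residue is 0.

At the order-3 pole 8 set g(h) = (h - (8))^3*f(h) = 15*h/14 - 4/5.
Order-3 pole: residue = g''(a)/2; g''(8) = 0, so the residue is 0.


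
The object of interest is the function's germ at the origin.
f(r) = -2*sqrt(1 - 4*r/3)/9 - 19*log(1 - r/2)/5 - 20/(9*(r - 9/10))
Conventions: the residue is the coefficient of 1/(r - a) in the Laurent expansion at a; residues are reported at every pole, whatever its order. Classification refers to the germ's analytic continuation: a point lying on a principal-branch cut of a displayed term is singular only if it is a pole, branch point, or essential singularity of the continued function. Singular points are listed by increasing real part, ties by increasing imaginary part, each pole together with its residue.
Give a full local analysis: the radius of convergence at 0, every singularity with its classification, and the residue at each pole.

Radius of convergence at 0: 3/4.
At 3/4: an algebraic (square-root) branch point.
At 9/10: a pole of order 1; residue -20/9.
At 2: a logarithmic branch point.

Denominator factor (r - 9/10): pole of order 1 at 9/10, modulus 9/10.
Branch term (-2/9)*sqrt(1 - r/(3/4)): its argument vanishes at r = 3/4, a square-root branch point, modulus 3/4.
Branch term (-19/5)*log(1 - r/(2)): its argument vanishes at r = 2, a logarithmic branch point, modulus 2.
The radius of convergence is the smallest modulus among the singular points: 3/4.
The branch terms are analytic at 9/10 and contribute nothing to the residue; only the rational part matters.
At the order-1 pole 9/10 set g(r) = (r - (9/10))*(rational part) = -20/9.
Simple pole: residue = g(a) at a = 9/10, which is -20/9.
List the singular points by increasing real part (a conjugate pair: the negative imaginary part first).


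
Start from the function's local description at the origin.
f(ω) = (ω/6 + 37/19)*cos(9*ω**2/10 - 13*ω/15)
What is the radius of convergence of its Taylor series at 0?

The radius of convergence is infinite.

The factor cos(9*ω**2/10 - 13*ω/15) is entire and contributes no finite singular point.
The polynomial part has no poles.
No finite singular points: the Taylor series at 0 converges everywhere.


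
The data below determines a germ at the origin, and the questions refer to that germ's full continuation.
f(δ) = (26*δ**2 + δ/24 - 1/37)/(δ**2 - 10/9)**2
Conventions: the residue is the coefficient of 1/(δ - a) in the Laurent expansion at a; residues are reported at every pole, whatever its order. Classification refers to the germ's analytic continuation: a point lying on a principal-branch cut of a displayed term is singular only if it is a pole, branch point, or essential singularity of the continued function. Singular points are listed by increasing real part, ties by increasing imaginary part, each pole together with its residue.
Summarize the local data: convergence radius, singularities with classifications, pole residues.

Radius of convergence at 0: (1/3)*sqrt(10).
At -(1/3)*sqrt(10): a pole of order 2; residue -(28887/14800)*sqrt(10).
At (1/3)*sqrt(10): a pole of order 2; residue (28887/14800)*sqrt(10).

Denominator factor (δ**2 - 10/9)^2: discriminant 40/9, real irrational roots (1/3)*sqrt(10) and -(1/3)*sqrt(10); poles of order 2, moduli (1/3)*sqrt(10) and (1/3)*sqrt(10).
The radius of convergence is the smallest modulus among the singular points: (1/3)*sqrt(10).
The factor δ**2 - 10/9 splits as (δ - a)(δ - a') with a = -(1/3)*sqrt(10), a' = (1/3)*sqrt(10). At the order-2 pole a set g(δ) = (δ - a)^2*f(δ) = [26*δ**2 + δ/24 - 1/37] / (δ - a')^2.
Order-2 pole: residue = g'(a); g'(-(1/3)*sqrt(10)) = -(28887/14800)*sqrt(10), so the residue is -(28887/14800)*sqrt(10).
The factor δ**2 - 10/9 splits as (δ - a)(δ - a') with a = (1/3)*sqrt(10), a' = -(1/3)*sqrt(10). At the order-2 pole a set g(δ) = (δ - a)^2*f(δ) = [26*δ**2 + δ/24 - 1/37] / (δ - a')^2.
Order-2 pole: residue = g'(a); g'((1/3)*sqrt(10)) = (28887/14800)*sqrt(10), so the residue is (28887/14800)*sqrt(10).
List the singular points by increasing real part (a conjugate pair: the negative imaginary part first).


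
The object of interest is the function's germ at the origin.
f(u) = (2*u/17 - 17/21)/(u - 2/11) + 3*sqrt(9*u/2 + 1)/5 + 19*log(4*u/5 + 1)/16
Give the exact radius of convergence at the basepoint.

The radius of convergence is 2/11.

Denominator factor (u - 2/11): pole of order 1 at 2/11, modulus 2/11.
Branch term (3/5)*sqrt(1 - u/(-2/9)): its argument vanishes at u = -2/9, a square-root branch point, modulus 2/9.
Branch term (19/16)*log(1 - u/(-5/4)): its argument vanishes at u = -5/4, a logarithmic branch point, modulus 5/4.
The radius of convergence is the smallest modulus among the singular points: 2/11.


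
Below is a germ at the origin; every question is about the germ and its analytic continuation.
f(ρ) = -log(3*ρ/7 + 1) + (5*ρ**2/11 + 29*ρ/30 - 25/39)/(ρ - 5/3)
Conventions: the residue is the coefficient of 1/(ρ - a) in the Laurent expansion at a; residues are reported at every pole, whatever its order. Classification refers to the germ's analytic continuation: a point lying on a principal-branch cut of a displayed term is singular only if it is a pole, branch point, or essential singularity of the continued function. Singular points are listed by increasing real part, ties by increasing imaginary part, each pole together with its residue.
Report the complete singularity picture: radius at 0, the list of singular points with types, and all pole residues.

Denominator factor (ρ - 5/3): pole of order 1 at 5/3, modulus 5/3.
Branch term (-1)*log(1 - ρ/(-7/3)): its argument vanishes at ρ = -7/3, a logarithmic branch point, modulus 7/3.
The radius of convergence is the smallest modulus among the singular points: 5/3.
The branch term is analytic at 5/3 and contributes nothing to the residue; only the rational part matters.
At the order-1 pole 5/3 set g(ρ) = (ρ - (5/3))*(rational part) = 5*ρ**2/11 + 29*ρ/30 - 25/39.
Simple pole: residue = g(a) at a = 5/3, which is 5747/2574.
List the singular points by increasing real part (a conjugate pair: the negative imaginary part first).

Radius of convergence at 0: 5/3.
At -7/3: a logarithmic branch point.
At 5/3: a pole of order 1; residue 5747/2574.


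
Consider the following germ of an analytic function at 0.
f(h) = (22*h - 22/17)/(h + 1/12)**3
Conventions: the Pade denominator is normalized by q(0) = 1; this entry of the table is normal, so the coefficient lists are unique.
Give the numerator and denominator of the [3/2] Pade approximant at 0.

Taylor coefficients needed (expand at 0): a_0 = -38016/17, a_1 = 2014848/17, a_2 = -56111616/17, a_3 = 1215295488/17, a_4 = -22992076800/17, a_5 = 399667986432/17.
Write the denominator as Q(h) = 1 + q1*h + q2*h^2. Requiring Q*f - P = O(h^6) with deg P <= 3 kills the coefficients of h^4..h^5 in Q*f:
  h^4: a_4 + q1*a_3 + q2*a_2 = 0, i.e. -22992076800/17 + (1215295488/17)*q1 + (-56111616/17)*q2 = 0.
  h^5: a_5 + q1*a_4 + q2*a_3 = 0, i.e. 399667986432/17 + (-22992076800/17)*q1 + (1215295488/17)*q2 = 0.
Solving this linear system: q1 = 30678/1039, q2 = 238704/1039.
The numerator is Q*f truncated at degree 3: P0 = a_0 = -38016/17; P1 = a_1 + q1*a_0 = 927172224/17663; P2 = a_2 + q1*a_1 + q2*a_0 = -5563033344/17663; P3 = a_3 + q1*a_2 + q2*a_1 = 22252133376/17663.

The Pade approximant has numerator coefficients [-38016/17, 927172224/17663, -5563033344/17663, 22252133376/17663]; denominator coefficients [1, 30678/1039, 238704/1039].


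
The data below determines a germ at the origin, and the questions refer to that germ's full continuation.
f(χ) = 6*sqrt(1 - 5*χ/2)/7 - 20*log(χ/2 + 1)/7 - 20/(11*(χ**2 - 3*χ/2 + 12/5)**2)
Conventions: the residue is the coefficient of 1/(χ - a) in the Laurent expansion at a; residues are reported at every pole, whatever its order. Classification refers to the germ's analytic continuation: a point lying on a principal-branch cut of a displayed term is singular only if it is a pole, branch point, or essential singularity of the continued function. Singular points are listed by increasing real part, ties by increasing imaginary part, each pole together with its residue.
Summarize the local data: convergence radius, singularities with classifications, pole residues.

Denominator factor (χ**2 - 3*χ/2 + 12/5)^2: discriminant -147/20, complex-conjugate roots (3/4) + ((7/20)*sqrt(15))*i and (3/4) - ((7/20)*sqrt(15))*i; poles of order 2, moduli (2/5)*sqrt(15) and (2/5)*sqrt(15).
Branch term (-20/7)*log(1 - χ/(-2)): its argument vanishes at χ = -2, a logarithmic branch point, modulus 2.
Branch term (6/7)*sqrt(1 - χ/(2/5)): its argument vanishes at χ = 2/5, a square-root branch point, modulus 2/5.
The radius of convergence is the smallest modulus among the singular points: 2/5.
The branch terms are analytic at (3/4) - ((7/20)*sqrt(15))*i and contribute nothing to the residue; only the rational part matters.
The factor χ**2 - 3*χ/2 + 12/5 splits as (χ - a)(χ - a') with a = (3/4) - ((7/20)*sqrt(15))*i, a' = (3/4) + ((7/20)*sqrt(15))*i. At the order-2 pole a set g(χ) = (χ - a)^2*(rational part) = [-20/11] / (χ - a')^2.
Order-2 pole: residue = g'(a); g'((3/4) - ((7/20)*sqrt(15))*i) = -((1600/33957)*sqrt(15))*i, so the residue is -((1600/33957)*sqrt(15))*i.
The branch terms are analytic at (3/4) + ((7/20)*sqrt(15))*i and contribute nothing to the residue; only the rational part matters.
The factor χ**2 - 3*χ/2 + 12/5 splits as (χ - a)(χ - a') with a = (3/4) + ((7/20)*sqrt(15))*i, a' = (3/4) - ((7/20)*sqrt(15))*i. At the order-2 pole a set g(χ) = (χ - a)^2*(rational part) = [-20/11] / (χ - a')^2.
Order-2 pole: residue = g'(a); g'((3/4) + ((7/20)*sqrt(15))*i) = ((1600/33957)*sqrt(15))*i, so the residue is ((1600/33957)*sqrt(15))*i.
List the singular points by increasing real part (a conjugate pair: the negative imaginary part first).

Radius of convergence at 0: 2/5.
At -2: a logarithmic branch point.
At 2/5: an algebraic (square-root) branch point.
At (3/4) - ((7/20)*sqrt(15))*i: a pole of order 2; residue -((1600/33957)*sqrt(15))*i.
At (3/4) + ((7/20)*sqrt(15))*i: a pole of order 2; residue ((1600/33957)*sqrt(15))*i.


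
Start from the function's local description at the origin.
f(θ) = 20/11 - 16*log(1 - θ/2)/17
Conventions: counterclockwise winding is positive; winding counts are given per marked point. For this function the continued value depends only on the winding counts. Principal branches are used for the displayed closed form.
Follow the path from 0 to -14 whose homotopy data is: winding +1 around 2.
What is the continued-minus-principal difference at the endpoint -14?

The rational part is single-valued and drops out of the difference; each branch term changes only by its own monodromy.
(-16/17)*log(1 - θ/(2)): each positive loop around 2 adds 2*pi*i to the log, so winding +1 contributes (-16/17)*(1)*2*pi*i = -(32/17)*pi*i.
Summing the contributions at θ = -14 gives -(32/17)*pi*i.

Continued minus principal equals -(32/17)*pi*i.


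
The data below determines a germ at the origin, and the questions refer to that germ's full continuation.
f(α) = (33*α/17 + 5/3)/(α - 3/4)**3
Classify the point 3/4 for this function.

The point is a pole of order 3.

The denominator factor α - 3/4 vanishes at 3/4 and appears to the power 3; the numerator there equals 637/204, nonzero, and no other factor vanishes.
Hence a pole whose order is the multiplicity, 3.


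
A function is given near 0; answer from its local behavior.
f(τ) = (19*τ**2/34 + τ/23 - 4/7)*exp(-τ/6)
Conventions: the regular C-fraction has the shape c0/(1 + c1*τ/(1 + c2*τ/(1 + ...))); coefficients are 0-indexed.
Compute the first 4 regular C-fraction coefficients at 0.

The regular C-fraction coefficients are [-4/7, 67/276, -1308331/314364, 103270248883/26823402162].

Taylor coefficients (expand at 0): a_0 = -4/7, a_1 = 67/483, a_2 = 26783/49266, a_3 = -163333/1773576.
c0 = a_0 = -4/7. Peel one level at a time: if S = 1 + c*τ/S' with S'(0) = 1, then c is the τ-coefficient of S and S' = c*τ/(S - 1).
S_1 = c0/f = 1 + (67/276)*τ + (1308331/1294992)*τ^2 + ...; c1 = 67/276.
S_2 = c1*τ/(S_1 - 1) = 1 + (-1308331/314364)*τ + (4490010821/280221336)*τ^2 + ...; c2 = -1308331/314364.
S_3 = c2*τ/(S_2 - 1) = 1 + (103270248883/26823402162)*τ + ...; c3 = 103270248883/26823402162.


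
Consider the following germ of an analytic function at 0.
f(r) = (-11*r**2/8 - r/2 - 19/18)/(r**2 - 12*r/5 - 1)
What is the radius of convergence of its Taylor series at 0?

The radius of convergence is -6/5 + (1/5)*sqrt(61).

Denominator factor (r**2 - 12*r/5 - 1): discriminant 244/25, real irrational roots 6/5 + (1/5)*sqrt(61) and 6/5 - (1/5)*sqrt(61); poles of order 1, moduli 6/5 + (1/5)*sqrt(61) and -6/5 + (1/5)*sqrt(61).
The radius of convergence is the smallest modulus among the singular points: -6/5 + (1/5)*sqrt(61).


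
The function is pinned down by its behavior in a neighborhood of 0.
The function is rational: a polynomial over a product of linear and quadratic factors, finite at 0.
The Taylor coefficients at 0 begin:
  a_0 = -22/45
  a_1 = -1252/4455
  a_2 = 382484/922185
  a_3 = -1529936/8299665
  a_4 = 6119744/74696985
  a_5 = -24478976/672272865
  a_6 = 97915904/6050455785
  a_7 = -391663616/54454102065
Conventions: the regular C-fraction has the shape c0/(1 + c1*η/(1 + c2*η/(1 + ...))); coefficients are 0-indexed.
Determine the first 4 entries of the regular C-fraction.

Taylor coefficients (read off): a_0 = -22/45, a_1 = -1252/4455, a_2 = 382484/922185, a_3 = -1529936/8299665.
c0 = a_0 = -22/45. Peel one level at a time: if S = 1 + c*η/S' with S'(0) = 1, then c is the η-coefficient of S and S' = c*η/(S - 1).
S_1 = c0/f = 1 + (-626/1089)*η + (10717810/9092061)*η^2 + ...; c1 = -626/1089.
S_2 = c1*η/(S_1 - 1) = 1 + (5358905/2613237)*η + (78887325/51825601)*η^2 + ...; c2 = 5358905/2613237.
S_3 = c2*η/(S_2 - 1) = 1 + (-5727219795/7715751419)*η + ...; c3 = -5727219795/7715751419.

The regular C-fraction coefficients are [-22/45, -626/1089, 5358905/2613237, -5727219795/7715751419].


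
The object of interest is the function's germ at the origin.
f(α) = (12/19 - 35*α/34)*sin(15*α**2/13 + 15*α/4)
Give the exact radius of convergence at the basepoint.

The radius of convergence is infinite.

The factor sin(15*α**2/13 + 15*α/4) is entire and contributes no finite singular point.
The polynomial part has no poles.
No finite singular points: the Taylor series at 0 converges everywhere.


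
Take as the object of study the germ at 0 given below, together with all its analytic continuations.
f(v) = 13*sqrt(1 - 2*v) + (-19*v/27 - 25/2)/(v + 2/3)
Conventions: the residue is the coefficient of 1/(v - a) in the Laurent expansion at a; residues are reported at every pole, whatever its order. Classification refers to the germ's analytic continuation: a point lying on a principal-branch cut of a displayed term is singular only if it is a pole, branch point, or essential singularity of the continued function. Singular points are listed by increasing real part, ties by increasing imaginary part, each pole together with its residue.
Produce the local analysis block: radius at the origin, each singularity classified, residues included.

Radius of convergence at 0: 1/2.
At -2/3: a pole of order 1; residue -1949/162.
At 1/2: an algebraic (square-root) branch point.

Denominator factor (v + 2/3): pole of order 1 at -2/3, modulus 2/3.
Branch term (13)*sqrt(1 - v/(1/2)): its argument vanishes at v = 1/2, a square-root branch point, modulus 1/2.
The radius of convergence is the smallest modulus among the singular points: 1/2.
The branch term is analytic at -2/3 and contributes nothing to the residue; only the rational part matters.
At the order-1 pole -2/3 set g(v) = (v - (-2/3))*(rational part) = -19*v/27 - 25/2.
Simple pole: residue = g(a) at a = -2/3, which is -1949/162.
List the singular points by increasing real part (a conjugate pair: the negative imaginary part first).


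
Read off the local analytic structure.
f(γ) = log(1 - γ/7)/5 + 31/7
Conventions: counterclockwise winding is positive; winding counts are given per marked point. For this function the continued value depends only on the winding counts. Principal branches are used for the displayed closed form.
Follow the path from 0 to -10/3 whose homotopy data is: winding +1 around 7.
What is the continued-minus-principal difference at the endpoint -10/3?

The rational part is single-valued and drops out of the difference; each branch term changes only by its own monodromy.
(1/5)*log(1 - γ/(7)): each positive loop around 7 adds 2*pi*i to the log, so winding +1 contributes (1/5)*(1)*2*pi*i = (2/5)*pi*i.
Summing the contributions at γ = -10/3 gives (2/5)*pi*i.

Continued minus principal equals (2/5)*pi*i.


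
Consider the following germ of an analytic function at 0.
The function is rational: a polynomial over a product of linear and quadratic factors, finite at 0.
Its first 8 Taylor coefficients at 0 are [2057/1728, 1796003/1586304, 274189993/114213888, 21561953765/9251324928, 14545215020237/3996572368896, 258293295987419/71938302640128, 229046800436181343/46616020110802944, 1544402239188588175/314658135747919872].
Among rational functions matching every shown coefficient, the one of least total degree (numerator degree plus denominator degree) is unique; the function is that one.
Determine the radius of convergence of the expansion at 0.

The radius of convergence is -1/18 + (1/198)*sqrt(42889).

No rational of total degree below 5 reproduces all 8 coefficients; solving the [1/4] Pade equations on them gives f(j) = (18*j/17 + 17/12)/(j**2 + j/9 - 12/11)**2, whose expansion matches every shown term.
Denominator factor (j**2 + j/9 - 12/11)^2: discriminant 3899/891, real irrational roots -1/18 + (1/198)*sqrt(42889) and -1/18 - (1/198)*sqrt(42889); poles of order 2, moduli -1/18 + (1/198)*sqrt(42889) and 1/18 + (1/198)*sqrt(42889).
The radius of convergence is the smallest modulus among the singular points: -1/18 + (1/198)*sqrt(42889).


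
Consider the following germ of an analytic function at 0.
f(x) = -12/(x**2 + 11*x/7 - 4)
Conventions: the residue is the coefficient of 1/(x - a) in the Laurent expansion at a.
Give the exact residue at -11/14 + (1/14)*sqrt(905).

The residue is -(84/905)*sqrt(905).

The factor x**2 + 11*x/7 - 4 splits as (x - a)(x - a') with a = -11/14 + (1/14)*sqrt(905), a' = -11/14 - (1/14)*sqrt(905). At the order-1 pole a set g(x) = (x - a)*f(x) = [-12] / (x - a').
Simple pole: residue = g(a) at a = -11/14 + (1/14)*sqrt(905), which is -(84/905)*sqrt(905).


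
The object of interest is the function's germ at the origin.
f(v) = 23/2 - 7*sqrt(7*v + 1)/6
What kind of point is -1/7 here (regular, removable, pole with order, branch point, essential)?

The point is an algebraic (square-root) branch point.

The term (-7/6)*sqrt(1 - v/(-1/7)) has argument 1 - -1/7/(-1/7) = 0 at -1/7: a square-root (algebraic, two-sheeted) branch point; the remaining terms are analytic or single-valued there.
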